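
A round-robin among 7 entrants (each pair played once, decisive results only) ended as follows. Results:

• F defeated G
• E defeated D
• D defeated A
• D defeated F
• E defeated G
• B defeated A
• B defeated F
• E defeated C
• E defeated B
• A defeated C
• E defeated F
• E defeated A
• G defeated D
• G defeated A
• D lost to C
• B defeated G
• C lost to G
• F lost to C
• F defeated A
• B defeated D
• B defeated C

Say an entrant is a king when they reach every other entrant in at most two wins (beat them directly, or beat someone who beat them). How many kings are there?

1

A cannot reach B, E, G in two steps.
B cannot reach E in two steps.
C cannot reach B, E in two steps.
D cannot reach B, E in two steps.
E reaches everyone (king).
F cannot reach B, E in two steps.
G cannot reach B, E in two steps.
Kings: E — 1.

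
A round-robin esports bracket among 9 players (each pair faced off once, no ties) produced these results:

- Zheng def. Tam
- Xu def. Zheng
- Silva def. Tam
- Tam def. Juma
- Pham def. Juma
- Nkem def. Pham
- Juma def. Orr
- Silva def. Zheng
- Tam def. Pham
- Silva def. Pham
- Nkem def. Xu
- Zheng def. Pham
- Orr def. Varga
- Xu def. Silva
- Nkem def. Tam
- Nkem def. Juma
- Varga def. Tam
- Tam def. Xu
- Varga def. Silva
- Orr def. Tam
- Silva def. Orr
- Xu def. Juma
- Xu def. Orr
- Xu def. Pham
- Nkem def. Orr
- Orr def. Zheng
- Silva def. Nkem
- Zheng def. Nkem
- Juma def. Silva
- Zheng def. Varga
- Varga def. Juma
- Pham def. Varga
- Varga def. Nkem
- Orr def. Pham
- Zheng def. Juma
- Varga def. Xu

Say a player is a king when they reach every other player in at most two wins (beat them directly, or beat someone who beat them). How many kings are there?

Pham cannot reach Zheng in two steps.
Varga reaches everyone (king).
Nkem reaches everyone (king).
Xu reaches everyone (king).
Silva reaches everyone (king).
Orr reaches everyone (king).
Juma cannot reach Xu in two steps.
Tam cannot reach Nkem in two steps.
Zheng reaches everyone (king).
Kings: Varga, Nkem, Xu, Silva, Orr, Zheng — 6.

6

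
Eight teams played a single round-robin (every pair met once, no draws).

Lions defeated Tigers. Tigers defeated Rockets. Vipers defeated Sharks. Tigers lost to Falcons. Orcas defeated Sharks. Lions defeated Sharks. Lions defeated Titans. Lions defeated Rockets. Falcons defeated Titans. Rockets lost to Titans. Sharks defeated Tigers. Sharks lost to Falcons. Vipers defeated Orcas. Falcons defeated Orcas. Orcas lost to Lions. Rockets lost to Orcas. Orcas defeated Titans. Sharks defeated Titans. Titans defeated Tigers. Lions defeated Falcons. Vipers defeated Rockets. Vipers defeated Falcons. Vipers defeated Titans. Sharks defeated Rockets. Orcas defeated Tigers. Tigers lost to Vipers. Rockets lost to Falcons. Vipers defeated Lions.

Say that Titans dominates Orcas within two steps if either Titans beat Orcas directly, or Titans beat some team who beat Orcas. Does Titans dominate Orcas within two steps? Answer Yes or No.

Titans did not beat Orcas directly.
Titans beat Rockets, Tigers, but each of them lost to Orcas. No two-step path.

No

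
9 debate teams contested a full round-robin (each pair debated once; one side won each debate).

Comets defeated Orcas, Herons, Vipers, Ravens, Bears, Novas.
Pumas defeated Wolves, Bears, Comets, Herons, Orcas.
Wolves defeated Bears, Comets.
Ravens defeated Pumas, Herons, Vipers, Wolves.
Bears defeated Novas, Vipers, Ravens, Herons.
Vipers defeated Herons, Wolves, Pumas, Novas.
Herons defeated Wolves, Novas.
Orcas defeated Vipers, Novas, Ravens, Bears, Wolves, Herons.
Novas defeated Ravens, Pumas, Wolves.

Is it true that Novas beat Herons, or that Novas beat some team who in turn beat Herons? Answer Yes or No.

Yes

Novas did not beat Herons directly.
Novas beat Pumas, Wolves, Ravens. Of those, Pumas beat Herons.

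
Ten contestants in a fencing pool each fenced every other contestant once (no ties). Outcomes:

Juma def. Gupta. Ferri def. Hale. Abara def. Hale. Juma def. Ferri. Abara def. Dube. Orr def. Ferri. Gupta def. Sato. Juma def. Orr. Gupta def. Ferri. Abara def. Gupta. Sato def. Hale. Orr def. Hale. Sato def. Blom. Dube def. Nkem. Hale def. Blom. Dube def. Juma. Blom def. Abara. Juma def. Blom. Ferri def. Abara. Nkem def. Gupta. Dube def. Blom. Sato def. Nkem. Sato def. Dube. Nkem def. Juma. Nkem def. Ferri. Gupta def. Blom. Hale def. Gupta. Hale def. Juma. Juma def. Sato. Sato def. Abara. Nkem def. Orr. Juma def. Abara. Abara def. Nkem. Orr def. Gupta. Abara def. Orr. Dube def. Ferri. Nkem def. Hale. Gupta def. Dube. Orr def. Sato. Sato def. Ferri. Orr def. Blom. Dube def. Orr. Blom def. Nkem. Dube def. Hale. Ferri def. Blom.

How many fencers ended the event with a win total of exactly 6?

Win totals: Ferri 3, Nkem 5, Hale 3, Juma 6, Abara 5, Blom 2, Sato 6, Orr 5, Gupta 4, Dube 6.
Exactly 6: Juma, Sato, Dube — 3 fencers.

3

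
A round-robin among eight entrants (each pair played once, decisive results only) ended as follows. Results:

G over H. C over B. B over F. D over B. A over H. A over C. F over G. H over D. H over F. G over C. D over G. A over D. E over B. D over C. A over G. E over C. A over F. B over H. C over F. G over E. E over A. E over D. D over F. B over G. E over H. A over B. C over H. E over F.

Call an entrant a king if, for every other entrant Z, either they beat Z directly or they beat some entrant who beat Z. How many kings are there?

3

A reaches everyone (king).
B cannot reach A in two steps.
C cannot reach A, E in two steps.
D cannot reach A in two steps.
E reaches everyone (king).
F cannot reach A, B, D in two steps.
G reaches everyone (king).
H cannot reach A, E in two steps.
Kings: A, E, G — 3.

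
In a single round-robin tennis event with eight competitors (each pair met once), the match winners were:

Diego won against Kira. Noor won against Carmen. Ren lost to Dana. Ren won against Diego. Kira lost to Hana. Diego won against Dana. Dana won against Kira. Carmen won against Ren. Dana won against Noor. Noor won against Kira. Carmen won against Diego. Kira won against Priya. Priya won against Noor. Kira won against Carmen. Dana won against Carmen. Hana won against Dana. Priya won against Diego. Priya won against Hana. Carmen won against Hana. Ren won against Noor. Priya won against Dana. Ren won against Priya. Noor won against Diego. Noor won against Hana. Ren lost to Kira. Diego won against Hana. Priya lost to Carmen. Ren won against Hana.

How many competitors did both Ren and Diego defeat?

Ren beat: Diego, Hana, Noor, Priya.
Diego beat: Dana, Hana, Kira.
Both beat: Hana — 1.

1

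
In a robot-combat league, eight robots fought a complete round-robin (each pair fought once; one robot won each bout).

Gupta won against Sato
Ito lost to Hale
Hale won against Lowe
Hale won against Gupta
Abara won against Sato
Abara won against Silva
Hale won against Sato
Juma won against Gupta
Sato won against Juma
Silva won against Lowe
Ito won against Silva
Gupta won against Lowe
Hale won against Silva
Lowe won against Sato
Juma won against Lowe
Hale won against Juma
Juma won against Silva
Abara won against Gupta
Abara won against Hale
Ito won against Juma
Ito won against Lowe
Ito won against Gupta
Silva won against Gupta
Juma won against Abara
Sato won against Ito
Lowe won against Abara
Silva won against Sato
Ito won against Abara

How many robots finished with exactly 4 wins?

Win totals: Abara 4, Sato 2, Lowe 2, Ito 5, Silva 3, Gupta 2, Hale 6, Juma 4.
Exactly 4: Abara, Juma — 2 robots.

2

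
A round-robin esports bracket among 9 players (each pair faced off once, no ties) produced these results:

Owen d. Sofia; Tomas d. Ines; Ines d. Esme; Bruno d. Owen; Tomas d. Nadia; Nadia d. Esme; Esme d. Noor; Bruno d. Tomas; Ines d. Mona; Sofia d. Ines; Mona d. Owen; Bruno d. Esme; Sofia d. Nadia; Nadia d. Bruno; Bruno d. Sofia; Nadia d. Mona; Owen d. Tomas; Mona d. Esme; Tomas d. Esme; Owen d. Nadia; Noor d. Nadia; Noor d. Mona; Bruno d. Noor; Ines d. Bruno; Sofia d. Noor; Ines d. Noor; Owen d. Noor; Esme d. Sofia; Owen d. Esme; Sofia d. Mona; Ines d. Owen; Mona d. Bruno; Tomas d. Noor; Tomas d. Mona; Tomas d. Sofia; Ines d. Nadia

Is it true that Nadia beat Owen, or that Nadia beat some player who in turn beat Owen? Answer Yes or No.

Yes

Nadia did not beat Owen directly.
Nadia beat Esme, Mona, Bruno. Of those, Mona beat Owen.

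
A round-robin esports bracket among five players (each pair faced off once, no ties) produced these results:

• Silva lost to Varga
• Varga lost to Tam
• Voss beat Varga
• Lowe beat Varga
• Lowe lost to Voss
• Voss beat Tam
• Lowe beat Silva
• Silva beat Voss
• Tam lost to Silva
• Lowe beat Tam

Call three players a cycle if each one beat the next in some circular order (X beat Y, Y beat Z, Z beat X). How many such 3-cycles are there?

Of the C(5,3) = 10 triples, the cyclic ones are: {Lowe, Silva, Voss}; {Silva, Voss, Varga}; {Silva, Varga, Tam}.
That is 3.

3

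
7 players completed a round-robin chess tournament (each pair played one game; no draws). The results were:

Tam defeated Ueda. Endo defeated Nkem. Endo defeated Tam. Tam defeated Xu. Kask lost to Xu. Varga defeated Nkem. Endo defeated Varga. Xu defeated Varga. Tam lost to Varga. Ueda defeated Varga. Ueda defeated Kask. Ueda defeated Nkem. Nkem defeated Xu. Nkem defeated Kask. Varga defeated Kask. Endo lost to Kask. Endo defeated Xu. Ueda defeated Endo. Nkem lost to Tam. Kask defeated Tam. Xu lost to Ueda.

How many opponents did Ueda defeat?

5

Ueda's results: beat Endo, Xu, Kask, Varga, Nkem; lost to Tam.
That is 5 wins.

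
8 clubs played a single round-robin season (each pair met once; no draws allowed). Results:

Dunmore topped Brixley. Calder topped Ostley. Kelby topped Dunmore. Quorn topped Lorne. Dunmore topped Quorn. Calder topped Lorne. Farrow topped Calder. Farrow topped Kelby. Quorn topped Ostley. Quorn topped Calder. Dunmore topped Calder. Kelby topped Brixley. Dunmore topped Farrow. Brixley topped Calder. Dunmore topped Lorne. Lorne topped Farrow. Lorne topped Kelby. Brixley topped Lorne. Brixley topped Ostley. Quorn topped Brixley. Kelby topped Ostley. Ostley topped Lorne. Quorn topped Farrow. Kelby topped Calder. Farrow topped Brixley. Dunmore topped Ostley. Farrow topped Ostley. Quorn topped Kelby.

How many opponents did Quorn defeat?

Quorn's results: beat Kelby, Lorne, Ostley, Farrow, Calder, Brixley; lost to Dunmore.
That is 6 wins.

6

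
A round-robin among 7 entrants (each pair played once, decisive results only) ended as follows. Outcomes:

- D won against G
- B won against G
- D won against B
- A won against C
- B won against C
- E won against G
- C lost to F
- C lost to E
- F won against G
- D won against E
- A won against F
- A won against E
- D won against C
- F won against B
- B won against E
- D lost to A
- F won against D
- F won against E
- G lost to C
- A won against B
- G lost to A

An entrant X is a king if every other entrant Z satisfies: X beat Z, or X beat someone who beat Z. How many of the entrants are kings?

1

A reaches everyone (king).
B cannot reach A, D, F in two steps.
C cannot reach A, B, D, E, F in two steps.
D cannot reach A, F in two steps.
E cannot reach A, B, D, F in two steps.
F cannot reach A in two steps.
G cannot reach A, B, C, D, E, F in two steps.
Kings: A — 1.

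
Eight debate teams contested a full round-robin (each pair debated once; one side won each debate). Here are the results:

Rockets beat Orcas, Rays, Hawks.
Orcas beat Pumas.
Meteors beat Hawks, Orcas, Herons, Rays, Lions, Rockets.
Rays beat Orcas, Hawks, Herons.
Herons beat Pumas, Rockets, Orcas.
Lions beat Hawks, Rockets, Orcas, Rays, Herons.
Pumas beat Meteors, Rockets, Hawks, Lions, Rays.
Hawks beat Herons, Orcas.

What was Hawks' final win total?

2

Hawks' results: beat Herons, Orcas; lost to Meteors, Rays, Rockets, Lions, Pumas.
That is 2 wins.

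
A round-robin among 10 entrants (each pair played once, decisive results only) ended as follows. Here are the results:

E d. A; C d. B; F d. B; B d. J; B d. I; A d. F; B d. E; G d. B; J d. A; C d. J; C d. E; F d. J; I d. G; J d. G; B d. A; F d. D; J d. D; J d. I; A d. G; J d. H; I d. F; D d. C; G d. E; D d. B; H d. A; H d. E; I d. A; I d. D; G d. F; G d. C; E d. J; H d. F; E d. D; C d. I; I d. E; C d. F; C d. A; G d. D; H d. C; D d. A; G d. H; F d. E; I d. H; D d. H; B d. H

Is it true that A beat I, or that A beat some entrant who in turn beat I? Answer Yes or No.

No

A did not beat I directly.
A beat F, G, but each of them lost to I. No two-step path.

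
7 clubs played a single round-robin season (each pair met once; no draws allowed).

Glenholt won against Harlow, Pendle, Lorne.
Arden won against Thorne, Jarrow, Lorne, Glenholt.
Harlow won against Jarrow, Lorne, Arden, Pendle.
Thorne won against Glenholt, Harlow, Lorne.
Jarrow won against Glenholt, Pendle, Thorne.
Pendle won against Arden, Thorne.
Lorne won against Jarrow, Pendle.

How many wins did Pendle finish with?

Pendle's results: beat Arden, Thorne; lost to Harlow, Lorne, Glenholt, Jarrow.
That is 2 wins.

2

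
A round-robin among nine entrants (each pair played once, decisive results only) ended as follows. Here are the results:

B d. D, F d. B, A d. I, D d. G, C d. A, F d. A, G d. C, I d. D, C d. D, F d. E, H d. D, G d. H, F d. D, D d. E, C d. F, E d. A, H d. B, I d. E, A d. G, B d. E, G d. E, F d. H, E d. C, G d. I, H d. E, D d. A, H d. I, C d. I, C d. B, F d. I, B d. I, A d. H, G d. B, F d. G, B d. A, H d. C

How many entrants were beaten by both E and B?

1

E beat: A, C.
B beat: A, D, E, I.
Both beat: A — 1.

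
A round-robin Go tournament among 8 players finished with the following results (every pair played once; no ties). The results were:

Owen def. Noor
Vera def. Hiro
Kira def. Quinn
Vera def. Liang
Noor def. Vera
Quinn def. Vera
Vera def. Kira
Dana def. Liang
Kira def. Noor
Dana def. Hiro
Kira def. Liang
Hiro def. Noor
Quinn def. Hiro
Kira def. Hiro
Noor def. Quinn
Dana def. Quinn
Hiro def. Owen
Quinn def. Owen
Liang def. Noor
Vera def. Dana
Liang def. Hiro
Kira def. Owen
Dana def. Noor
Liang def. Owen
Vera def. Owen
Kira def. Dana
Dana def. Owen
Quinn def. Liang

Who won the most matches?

Kira

Win totals: Kira 6, Liang 3, Owen 1, Quinn 4, Noor 2, Vera 5, Dana 5, Hiro 2.
Kira leads with 6 wins (next highest: 5).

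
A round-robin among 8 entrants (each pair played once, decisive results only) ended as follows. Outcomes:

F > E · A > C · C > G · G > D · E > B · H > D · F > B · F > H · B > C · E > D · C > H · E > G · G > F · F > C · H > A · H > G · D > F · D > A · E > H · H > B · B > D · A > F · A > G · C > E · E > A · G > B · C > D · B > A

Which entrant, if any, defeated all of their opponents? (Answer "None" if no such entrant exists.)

None

Highest win total is E with 5 (out of 7 possible).
E lost to C, F, so no entrant went undefeated.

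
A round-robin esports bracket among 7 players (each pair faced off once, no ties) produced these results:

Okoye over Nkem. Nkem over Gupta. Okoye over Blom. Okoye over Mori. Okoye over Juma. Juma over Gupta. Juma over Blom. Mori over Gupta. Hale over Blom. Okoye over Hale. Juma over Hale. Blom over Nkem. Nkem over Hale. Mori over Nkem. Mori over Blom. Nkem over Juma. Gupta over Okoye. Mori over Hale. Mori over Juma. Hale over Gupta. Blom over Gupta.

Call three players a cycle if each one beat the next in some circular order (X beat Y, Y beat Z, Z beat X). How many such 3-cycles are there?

7

Win totals: Hale 2, Gupta 1, Juma 3, Mori 5, Nkem 3, Blom 2, Okoye 5.
A player with w wins dominates both others in C(w,2) triples; summing gives 1 + 0 + 3 + 10 + 3 + 1 + 10 = 28 transitive triples.
Total triples C(7,3) = 35, so cyclic triples = 35 − 28 = 7.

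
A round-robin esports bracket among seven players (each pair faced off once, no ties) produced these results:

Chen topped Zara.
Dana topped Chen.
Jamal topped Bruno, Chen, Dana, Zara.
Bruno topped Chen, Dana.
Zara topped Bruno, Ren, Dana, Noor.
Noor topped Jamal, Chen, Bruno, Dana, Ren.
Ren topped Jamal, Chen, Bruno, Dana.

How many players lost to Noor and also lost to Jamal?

3

Noor beat: Jamal, Dana, Chen, Ren, Bruno.
Jamal beat: Dana, Chen, Zara, Bruno.
Both beat: Dana, Chen, Bruno — 3.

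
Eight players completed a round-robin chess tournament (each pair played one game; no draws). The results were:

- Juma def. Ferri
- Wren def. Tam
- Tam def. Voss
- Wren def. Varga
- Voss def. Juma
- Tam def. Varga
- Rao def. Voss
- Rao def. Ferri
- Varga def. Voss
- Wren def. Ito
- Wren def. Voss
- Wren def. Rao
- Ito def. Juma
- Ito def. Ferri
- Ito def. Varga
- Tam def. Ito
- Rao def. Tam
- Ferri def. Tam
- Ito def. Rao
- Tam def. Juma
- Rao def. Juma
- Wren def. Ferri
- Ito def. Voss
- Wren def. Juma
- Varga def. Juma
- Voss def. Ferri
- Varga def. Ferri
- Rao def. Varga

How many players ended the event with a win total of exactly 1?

2

Win totals: Ito 5, Varga 3, Voss 2, Wren 7, Rao 5, Ferri 1, Juma 1, Tam 4.
Exactly 1: Ferri, Juma — 2 players.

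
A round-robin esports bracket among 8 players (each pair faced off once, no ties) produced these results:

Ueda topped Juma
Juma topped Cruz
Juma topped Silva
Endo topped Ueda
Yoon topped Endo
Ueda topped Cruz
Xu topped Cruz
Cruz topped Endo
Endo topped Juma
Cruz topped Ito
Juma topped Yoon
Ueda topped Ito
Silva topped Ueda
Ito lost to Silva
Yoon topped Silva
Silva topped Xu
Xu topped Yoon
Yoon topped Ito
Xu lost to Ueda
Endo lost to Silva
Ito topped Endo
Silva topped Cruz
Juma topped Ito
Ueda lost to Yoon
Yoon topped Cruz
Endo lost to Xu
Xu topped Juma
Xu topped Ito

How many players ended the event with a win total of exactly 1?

1

Win totals: Ueda 4, Silva 5, Juma 4, Xu 5, Endo 2, Yoon 5, Cruz 2, Ito 1.
Exactly 1: Ito — 1 player.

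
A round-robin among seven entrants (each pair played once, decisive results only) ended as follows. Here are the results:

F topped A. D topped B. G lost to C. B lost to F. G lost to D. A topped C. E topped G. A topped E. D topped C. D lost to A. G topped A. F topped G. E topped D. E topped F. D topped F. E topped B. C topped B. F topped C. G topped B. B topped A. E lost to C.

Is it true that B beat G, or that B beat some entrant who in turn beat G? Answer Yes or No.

No

B did not beat G directly.
B beat A, but each of them lost to G. No two-step path.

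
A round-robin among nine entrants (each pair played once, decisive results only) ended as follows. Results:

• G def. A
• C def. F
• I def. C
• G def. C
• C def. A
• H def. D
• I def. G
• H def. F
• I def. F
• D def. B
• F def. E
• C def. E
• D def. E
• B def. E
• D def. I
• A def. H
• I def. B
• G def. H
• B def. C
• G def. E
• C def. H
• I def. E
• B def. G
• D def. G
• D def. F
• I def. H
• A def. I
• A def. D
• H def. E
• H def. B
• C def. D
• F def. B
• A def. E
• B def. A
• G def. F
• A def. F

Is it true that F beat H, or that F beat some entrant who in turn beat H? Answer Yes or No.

No

F did not beat H directly.
F beat B, E, but each of them lost to H. No two-step path.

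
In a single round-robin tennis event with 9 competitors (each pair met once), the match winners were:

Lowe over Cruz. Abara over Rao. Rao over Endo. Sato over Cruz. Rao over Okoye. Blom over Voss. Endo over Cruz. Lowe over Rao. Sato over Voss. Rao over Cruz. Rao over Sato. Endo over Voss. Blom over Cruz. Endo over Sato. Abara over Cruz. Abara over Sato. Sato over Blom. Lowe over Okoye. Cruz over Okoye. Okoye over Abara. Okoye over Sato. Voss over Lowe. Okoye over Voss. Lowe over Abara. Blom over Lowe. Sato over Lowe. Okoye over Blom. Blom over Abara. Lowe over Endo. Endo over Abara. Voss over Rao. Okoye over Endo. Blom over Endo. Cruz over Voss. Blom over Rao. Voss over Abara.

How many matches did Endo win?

Endo's results: beat Voss, Sato, Cruz, Abara; lost to Okoye, Blom, Rao, Lowe.
That is 4 wins.

4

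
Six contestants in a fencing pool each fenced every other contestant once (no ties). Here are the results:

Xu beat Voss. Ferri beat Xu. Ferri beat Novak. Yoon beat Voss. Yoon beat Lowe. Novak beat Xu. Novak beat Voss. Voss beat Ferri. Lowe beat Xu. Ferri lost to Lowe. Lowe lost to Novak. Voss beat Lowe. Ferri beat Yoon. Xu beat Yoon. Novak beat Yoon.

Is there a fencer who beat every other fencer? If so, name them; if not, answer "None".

None

Highest win total is Novak with 4 (out of 5 possible).
Novak lost to Ferri, so no fencer went undefeated.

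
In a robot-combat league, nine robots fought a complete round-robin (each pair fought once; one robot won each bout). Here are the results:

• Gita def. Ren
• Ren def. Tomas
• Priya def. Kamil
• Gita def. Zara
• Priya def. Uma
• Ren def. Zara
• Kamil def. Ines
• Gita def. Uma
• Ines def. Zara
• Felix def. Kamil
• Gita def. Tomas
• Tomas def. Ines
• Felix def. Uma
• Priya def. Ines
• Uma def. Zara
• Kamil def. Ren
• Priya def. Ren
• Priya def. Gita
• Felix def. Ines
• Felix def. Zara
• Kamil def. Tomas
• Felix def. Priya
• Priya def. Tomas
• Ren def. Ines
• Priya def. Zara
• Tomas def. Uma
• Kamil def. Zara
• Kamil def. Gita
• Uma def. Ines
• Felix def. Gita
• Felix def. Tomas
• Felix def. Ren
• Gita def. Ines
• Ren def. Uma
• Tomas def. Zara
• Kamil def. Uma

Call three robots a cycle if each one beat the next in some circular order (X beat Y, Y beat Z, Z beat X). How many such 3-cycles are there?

Win totals: Kamil 6, Gita 5, Priya 7, Uma 2, Felix 8, Ines 1, Ren 4, Zara 0, Tomas 3.
A robot with w wins dominates both others in C(w,2) triples; summing gives 15 + 10 + 21 + 1 + 28 + 0 + 6 + 0 + 3 = 84 transitive triples.
Total triples C(9,3) = 84, so cyclic triples = 84 − 84 = 0.

0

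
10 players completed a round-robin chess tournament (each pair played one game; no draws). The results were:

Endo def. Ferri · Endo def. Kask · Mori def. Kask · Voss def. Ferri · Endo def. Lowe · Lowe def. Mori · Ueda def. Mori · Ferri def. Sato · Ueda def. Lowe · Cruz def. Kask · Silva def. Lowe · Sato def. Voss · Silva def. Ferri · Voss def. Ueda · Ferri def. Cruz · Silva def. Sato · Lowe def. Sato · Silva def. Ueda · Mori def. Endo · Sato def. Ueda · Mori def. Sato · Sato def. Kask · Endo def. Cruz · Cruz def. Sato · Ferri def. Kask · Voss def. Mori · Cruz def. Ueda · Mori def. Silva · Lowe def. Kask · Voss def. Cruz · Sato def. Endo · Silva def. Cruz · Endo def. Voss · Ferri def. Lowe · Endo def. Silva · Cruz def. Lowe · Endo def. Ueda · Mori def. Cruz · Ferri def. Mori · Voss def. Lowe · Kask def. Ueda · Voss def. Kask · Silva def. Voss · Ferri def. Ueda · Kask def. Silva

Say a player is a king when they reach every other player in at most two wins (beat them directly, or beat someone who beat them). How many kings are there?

Cruz cannot reach Ferri in two steps.
Sato reaches everyone (king).
Mori reaches everyone (king).
Lowe cannot reach Ferri in two steps.
Ferri reaches everyone (king).
Endo reaches everyone (king).
Ueda cannot reach Ferri, Voss in two steps.
Kask cannot reach Endo in two steps.
Voss reaches everyone (king).
Silva reaches everyone (king).
Kings: Sato, Mori, Ferri, Endo, Voss, Silva — 6.

6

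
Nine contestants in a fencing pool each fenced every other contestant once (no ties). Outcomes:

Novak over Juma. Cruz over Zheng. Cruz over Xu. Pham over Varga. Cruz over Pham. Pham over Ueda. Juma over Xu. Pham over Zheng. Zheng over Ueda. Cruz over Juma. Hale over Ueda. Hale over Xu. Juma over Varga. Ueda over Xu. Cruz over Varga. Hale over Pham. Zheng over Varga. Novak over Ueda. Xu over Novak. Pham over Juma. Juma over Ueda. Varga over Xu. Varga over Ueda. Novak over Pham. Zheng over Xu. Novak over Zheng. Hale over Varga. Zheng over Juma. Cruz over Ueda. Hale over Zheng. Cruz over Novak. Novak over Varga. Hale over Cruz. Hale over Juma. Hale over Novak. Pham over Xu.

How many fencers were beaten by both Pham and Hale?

5

Pham beat: Ueda, Xu, Varga, Zheng, Juma.
Hale beat: Ueda, Xu, Cruz, Varga, Pham, Zheng, Juma, Novak.
Both beat: Ueda, Xu, Varga, Zheng, Juma — 5.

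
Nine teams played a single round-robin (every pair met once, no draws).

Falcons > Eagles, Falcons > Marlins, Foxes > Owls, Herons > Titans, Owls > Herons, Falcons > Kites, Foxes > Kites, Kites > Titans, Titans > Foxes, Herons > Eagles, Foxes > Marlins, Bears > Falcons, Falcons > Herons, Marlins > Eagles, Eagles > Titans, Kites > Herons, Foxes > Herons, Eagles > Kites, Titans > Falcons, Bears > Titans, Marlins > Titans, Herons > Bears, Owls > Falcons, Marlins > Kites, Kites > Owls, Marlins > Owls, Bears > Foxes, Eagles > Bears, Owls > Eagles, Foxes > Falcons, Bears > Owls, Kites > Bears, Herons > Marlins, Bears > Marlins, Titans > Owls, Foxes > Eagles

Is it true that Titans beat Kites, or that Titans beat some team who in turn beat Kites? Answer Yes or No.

Titans did not beat Kites directly.
Titans beat Foxes, Falcons, Owls. Of those, Foxes beat Kites.

Yes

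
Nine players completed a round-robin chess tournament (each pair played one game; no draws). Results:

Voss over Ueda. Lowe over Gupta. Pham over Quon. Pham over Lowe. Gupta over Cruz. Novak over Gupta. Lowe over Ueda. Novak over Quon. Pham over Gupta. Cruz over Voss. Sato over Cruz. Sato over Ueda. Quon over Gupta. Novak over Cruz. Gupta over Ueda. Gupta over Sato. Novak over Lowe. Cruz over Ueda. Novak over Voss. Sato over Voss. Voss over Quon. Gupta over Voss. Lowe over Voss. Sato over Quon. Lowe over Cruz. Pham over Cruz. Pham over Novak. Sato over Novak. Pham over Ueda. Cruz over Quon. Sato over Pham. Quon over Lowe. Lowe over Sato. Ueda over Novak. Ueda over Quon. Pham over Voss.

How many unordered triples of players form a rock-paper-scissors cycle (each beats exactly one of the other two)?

Win totals: Novak 5, Voss 2, Quon 2, Cruz 3, Pham 7, Lowe 5, Gupta 4, Ueda 2, Sato 6.
A player with w wins dominates both others in C(w,2) triples; summing gives 10 + 1 + 1 + 3 + 21 + 10 + 6 + 1 + 15 = 68 transitive triples.
Total triples C(9,3) = 84, so cyclic triples = 84 − 68 = 16.

16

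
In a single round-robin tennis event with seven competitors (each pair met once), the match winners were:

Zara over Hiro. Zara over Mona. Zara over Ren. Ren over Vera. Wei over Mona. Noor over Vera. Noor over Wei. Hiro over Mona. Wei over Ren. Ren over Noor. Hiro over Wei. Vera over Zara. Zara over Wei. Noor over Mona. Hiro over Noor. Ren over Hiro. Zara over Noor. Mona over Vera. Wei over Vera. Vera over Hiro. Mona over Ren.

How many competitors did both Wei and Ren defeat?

1

Wei beat: Vera, Ren, Mona.
Ren beat: Noor, Vera, Hiro.
Both beat: Vera — 1.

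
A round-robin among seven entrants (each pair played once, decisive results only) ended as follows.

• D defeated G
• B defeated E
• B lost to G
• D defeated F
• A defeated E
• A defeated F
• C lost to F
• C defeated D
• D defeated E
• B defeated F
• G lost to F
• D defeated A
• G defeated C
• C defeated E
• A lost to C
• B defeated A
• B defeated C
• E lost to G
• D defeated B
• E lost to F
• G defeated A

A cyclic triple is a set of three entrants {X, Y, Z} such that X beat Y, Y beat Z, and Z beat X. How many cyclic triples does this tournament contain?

Win totals: A 2, B 4, C 3, D 5, E 0, F 3, G 4.
An entrant with w wins dominates both others in C(w,2) triples; summing gives 1 + 6 + 3 + 10 + 0 + 3 + 6 = 29 transitive triples.
Total triples C(7,3) = 35, so cyclic triples = 35 − 29 = 6.

6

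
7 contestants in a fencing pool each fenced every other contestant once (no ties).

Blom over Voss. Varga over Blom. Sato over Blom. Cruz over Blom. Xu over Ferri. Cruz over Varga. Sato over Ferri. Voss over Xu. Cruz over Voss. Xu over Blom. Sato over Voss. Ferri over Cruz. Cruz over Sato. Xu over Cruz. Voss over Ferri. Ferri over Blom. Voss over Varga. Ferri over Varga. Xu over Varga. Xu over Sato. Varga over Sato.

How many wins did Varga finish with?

Varga's results: beat Sato, Blom; lost to Ferri, Cruz, Voss, Xu.
That is 2 wins.

2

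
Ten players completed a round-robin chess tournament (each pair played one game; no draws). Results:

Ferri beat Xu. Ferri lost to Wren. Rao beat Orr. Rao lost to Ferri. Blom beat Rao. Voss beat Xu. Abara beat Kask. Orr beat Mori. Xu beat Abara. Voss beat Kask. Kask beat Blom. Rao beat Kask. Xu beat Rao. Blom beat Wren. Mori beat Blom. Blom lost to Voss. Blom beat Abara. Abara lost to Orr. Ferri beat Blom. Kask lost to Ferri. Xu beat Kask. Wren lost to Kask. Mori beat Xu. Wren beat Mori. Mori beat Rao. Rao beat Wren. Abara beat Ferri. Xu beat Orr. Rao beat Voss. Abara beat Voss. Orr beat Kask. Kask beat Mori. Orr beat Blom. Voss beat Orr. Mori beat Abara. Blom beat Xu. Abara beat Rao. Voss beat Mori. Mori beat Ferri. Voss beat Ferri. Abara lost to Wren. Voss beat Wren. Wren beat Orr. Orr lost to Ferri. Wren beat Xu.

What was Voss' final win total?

7

Voss' results: beat Kask, Orr, Ferri, Wren, Mori, Xu, Blom; lost to Rao, Abara.
That is 7 wins.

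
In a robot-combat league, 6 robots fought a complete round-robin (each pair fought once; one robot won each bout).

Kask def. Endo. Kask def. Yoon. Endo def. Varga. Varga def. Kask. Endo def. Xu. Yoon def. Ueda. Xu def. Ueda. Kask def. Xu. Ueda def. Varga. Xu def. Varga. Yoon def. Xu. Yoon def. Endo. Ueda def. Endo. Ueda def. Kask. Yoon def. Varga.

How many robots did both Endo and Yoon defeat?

2

Endo beat: Varga, Xu.
Yoon beat: Varga, Endo, Xu, Ueda.
Both beat: Varga, Xu — 2.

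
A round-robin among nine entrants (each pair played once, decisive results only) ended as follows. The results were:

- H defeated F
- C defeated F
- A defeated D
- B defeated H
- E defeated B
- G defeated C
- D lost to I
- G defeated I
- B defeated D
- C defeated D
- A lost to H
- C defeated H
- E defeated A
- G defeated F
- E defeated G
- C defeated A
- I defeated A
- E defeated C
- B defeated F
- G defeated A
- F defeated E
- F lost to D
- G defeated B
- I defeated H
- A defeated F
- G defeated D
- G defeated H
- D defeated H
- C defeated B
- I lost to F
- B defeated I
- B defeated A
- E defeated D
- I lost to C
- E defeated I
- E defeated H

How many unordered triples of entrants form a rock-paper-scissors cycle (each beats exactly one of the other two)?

Win totals: A 2, B 5, C 6, D 2, E 7, F 2, G 7, H 2, I 3.
An entrant with w wins dominates both others in C(w,2) triples; summing gives 1 + 10 + 15 + 1 + 21 + 1 + 21 + 1 + 3 = 74 transitive triples.
Total triples C(9,3) = 84, so cyclic triples = 84 − 74 = 10.

10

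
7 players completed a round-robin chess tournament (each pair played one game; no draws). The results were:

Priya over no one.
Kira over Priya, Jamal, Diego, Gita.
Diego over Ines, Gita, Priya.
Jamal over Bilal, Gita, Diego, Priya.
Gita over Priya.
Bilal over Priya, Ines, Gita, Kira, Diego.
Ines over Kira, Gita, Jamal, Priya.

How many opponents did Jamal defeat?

4

Jamal's results: beat Bilal, Gita, Diego, Priya; lost to Ines, Kira.
That is 4 wins.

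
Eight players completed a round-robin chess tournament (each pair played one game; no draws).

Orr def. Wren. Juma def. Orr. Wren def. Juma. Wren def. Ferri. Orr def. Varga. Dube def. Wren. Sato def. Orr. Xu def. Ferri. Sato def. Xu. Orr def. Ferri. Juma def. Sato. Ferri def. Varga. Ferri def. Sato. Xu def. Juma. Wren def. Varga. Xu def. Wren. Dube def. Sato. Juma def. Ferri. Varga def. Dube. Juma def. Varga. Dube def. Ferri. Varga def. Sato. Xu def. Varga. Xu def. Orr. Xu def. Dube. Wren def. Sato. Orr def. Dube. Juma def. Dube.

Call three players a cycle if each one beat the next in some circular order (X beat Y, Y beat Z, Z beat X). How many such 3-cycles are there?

13

Win totals: Xu 6, Orr 4, Varga 2, Sato 2, Juma 5, Ferri 2, Wren 4, Dube 3.
A player with w wins dominates both others in C(w,2) triples; summing gives 15 + 6 + 1 + 1 + 10 + 1 + 6 + 3 = 43 transitive triples.
Total triples C(8,3) = 56, so cyclic triples = 56 − 43 = 13.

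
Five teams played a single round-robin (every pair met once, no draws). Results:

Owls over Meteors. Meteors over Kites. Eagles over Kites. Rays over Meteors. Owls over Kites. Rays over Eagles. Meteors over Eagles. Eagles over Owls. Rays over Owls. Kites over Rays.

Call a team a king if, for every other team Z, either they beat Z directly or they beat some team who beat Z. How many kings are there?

5

Owls reaches everyone (king).
Kites reaches everyone (king).
Meteors reaches everyone (king).
Rays reaches everyone (king).
Eagles reaches everyone (king).
Kings: Owls, Kites, Meteors, Rays, Eagles — 5.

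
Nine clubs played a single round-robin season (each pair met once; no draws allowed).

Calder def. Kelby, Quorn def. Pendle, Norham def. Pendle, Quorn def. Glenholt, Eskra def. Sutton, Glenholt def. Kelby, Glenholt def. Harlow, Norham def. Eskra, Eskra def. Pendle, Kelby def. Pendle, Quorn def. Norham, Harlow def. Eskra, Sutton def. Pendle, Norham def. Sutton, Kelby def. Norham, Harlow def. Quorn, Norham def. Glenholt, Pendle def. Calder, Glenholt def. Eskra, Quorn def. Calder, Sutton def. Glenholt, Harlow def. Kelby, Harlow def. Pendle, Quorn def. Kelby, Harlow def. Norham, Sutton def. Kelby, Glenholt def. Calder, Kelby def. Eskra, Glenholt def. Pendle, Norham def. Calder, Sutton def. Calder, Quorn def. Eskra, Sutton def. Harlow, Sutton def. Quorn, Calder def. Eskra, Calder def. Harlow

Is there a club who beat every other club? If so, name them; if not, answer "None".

Highest win total is Sutton with 6 (out of 8 possible).
Sutton lost to Norham, Eskra, so no club went undefeated.

None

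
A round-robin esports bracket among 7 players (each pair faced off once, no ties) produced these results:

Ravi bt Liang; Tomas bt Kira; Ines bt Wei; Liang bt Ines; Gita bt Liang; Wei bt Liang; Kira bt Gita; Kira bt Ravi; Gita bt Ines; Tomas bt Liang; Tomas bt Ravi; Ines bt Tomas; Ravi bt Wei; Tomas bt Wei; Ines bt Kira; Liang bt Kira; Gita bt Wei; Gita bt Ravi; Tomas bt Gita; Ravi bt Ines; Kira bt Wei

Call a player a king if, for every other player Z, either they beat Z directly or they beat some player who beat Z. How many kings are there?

Wei cannot reach Gita, Ravi, Tomas in two steps.
Gita reaches everyone (king).
Kira cannot reach Tomas in two steps.
Ines reaches everyone (king).
Liang reaches everyone (king).
Ravi cannot reach Gita in two steps.
Tomas reaches everyone (king).
Kings: Gita, Ines, Liang, Tomas — 4.

4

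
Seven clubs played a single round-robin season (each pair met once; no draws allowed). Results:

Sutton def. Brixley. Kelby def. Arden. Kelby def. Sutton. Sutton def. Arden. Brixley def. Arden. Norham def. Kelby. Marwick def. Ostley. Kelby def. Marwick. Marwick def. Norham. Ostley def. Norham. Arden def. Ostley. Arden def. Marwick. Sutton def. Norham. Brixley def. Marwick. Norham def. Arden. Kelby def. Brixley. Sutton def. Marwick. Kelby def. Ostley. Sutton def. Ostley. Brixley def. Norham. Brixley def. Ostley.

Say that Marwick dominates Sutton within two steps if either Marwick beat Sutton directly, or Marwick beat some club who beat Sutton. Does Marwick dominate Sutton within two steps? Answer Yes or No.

Marwick did not beat Sutton directly.
Marwick beat Norham, Ostley, but each of them lost to Sutton. No two-step path.

No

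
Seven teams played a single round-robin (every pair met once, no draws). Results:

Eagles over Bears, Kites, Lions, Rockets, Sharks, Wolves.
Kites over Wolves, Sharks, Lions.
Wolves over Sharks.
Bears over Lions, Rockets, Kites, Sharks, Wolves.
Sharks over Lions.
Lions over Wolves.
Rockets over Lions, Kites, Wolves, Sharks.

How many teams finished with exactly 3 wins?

1

Win totals: Bears 5, Sharks 1, Lions 1, Kites 3, Wolves 1, Rockets 4, Eagles 6.
Exactly 3: Kites — 1 team.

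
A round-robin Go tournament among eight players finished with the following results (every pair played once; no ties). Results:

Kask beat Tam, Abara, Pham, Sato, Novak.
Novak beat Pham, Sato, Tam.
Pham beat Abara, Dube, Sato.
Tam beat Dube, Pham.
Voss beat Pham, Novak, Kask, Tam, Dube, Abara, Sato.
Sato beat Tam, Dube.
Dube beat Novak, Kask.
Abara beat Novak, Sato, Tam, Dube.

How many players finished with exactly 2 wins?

3

Win totals: Voss 7, Dube 2, Kask 5, Tam 2, Novak 3, Sato 2, Abara 4, Pham 3.
Exactly 2: Dube, Tam, Sato — 3 players.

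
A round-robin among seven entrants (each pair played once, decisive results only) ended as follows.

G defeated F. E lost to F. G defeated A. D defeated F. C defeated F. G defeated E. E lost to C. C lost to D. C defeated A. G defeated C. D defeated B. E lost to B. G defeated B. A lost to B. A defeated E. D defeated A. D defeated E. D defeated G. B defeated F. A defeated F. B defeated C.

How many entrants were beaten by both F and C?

1

F beat: E.
C beat: A, E, F.
Both beat: E — 1.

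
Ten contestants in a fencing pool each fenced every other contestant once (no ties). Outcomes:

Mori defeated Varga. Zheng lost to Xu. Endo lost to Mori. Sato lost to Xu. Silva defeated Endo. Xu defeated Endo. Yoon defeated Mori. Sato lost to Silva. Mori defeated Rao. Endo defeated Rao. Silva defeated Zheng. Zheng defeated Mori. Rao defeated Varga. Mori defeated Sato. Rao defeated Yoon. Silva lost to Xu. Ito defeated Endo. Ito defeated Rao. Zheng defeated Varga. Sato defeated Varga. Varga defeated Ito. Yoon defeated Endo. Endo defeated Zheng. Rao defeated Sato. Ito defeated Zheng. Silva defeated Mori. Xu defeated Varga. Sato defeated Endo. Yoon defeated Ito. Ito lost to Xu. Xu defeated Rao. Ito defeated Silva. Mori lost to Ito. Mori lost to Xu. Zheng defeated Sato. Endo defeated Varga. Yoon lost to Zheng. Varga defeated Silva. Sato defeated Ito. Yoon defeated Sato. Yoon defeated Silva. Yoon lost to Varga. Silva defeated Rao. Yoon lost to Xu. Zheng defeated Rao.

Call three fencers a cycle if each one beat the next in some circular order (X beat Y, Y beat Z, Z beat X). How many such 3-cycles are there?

Win totals: Xu 9, Endo 3, Varga 3, Zheng 5, Yoon 5, Ito 5, Rao 3, Silva 5, Mori 4, Sato 3.
A fencer with w wins dominates both others in C(w,2) triples; summing gives 36 + 3 + 3 + 10 + 10 + 10 + 3 + 10 + 6 + 3 = 94 transitive triples.
Total triples C(10,3) = 120, so cyclic triples = 120 − 94 = 26.

26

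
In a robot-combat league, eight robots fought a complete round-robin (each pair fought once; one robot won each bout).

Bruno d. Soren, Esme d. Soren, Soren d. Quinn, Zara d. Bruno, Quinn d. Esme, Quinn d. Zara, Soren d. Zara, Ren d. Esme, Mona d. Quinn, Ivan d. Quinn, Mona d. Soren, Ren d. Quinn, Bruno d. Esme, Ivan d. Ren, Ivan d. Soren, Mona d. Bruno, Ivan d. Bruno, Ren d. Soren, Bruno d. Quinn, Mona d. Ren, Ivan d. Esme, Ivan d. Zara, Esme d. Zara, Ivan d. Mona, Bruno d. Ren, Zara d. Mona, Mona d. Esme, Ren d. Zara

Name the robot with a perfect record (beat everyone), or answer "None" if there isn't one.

Ivan has 7 wins out of 7 opponents — a perfect record.

Ivan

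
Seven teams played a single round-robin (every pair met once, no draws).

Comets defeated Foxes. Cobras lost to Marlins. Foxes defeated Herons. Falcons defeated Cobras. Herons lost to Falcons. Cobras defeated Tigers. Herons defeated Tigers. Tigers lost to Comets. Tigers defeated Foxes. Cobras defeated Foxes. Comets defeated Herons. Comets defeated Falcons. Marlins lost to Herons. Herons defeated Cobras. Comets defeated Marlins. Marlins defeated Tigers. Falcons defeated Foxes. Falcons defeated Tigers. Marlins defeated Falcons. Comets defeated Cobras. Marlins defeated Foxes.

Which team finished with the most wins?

Comets

Win totals: Cobras 2, Herons 3, Marlins 4, Comets 6, Tigers 1, Foxes 1, Falcons 4.
Comets leads with 6 wins (next highest: 4).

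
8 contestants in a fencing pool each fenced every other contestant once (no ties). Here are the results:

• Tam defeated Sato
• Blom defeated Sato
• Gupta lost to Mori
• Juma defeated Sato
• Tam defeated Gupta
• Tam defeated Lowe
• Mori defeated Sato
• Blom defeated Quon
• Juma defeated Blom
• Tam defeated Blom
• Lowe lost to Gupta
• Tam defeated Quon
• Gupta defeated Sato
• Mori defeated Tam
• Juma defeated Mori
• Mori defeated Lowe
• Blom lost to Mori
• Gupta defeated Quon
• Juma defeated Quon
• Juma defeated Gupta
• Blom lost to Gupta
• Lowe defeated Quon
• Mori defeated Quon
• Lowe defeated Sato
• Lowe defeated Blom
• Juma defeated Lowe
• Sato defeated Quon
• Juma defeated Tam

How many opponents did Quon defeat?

Quon's results: beat no one; lost to Sato, Blom, Tam, Juma, Lowe, Mori, Gupta.
That is 0 wins.

0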